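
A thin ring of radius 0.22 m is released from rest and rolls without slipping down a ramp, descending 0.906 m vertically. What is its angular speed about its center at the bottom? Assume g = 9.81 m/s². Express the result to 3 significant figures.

For this body I = MR², i.e. k = I/(MR²) = 1.
The rolling condition ω = v/R makes the rotational term ½I(v/R)² = ½kMv², so KE_total = ½(1+k)Mv² = Mv².
Energy conservation Mgh = ½(1+k)Mv² gives v = √(2gh/(1+k)) = √(2 × 9.81 × 0.906 / 2) = 2.981 m/s.
The angular speed follows from ω = v/R = 2.981/0.22 ≈ 13.6 rad/s.

ω ≈ 13.6 rad/s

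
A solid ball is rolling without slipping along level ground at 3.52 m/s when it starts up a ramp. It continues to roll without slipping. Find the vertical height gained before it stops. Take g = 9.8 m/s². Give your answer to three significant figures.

The moment of inertia is (2/5)MR², giving k ≡ I/(MR²) = 0.4.
Since it rolls without slipping, ω = v/R and KE = ½Mv² + ½Iω² = ½(1+k)Mv² = (7/10)Mv².
All of this converts to potential energy at the highest point: (7/10)Mv₀² = Mgh.
Thus h = (1+k)v₀²/(2g) = 1.4 × 3.52² / (2 × 9.8) ≈ 0.885 m.

h ≈ 0.885 m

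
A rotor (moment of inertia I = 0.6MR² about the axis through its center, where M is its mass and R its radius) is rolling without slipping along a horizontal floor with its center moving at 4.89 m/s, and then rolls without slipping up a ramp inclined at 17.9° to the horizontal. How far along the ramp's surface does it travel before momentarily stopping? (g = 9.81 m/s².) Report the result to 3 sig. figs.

d ≈ 6.34 m

With I = 0.6MR², the ratio k = I/(MR²) is 0.6.
Pure rolling means v = ωR; then KE = ½Mv² + ½I(v/R)² = ½(1+k)Mv² = (4/5)Mv².
Setting this equal to Mgh gives the vertical rise h = (1+k)v₀²/(2g) = 1.6×4.89²/(2×9.81) = 1.95 m.
The distance along the slope is d = h/sinθ = 1.95/sin17.9° ≈ 6.34 m.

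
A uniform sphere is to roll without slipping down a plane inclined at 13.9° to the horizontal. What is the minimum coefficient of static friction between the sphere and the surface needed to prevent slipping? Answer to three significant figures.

For this body I = (2/5)MR², i.e. k = I/(MR²) = 0.4.
Translational: Mg sinθ − f = Ma. Rotational about the CM: fR = Iα = kMRa, so f = kMa.
These give a = g sinθ/(1+k) and the required friction f = kMg sinθ/(1+k).
The normal force is N = Mg cosθ, so μ_min = f/N = k tanθ/(1+k).
μ_min = 0.4 × tan13.9° / 1.4 ≈ 0.0707.

μ_min ≈ 0.0707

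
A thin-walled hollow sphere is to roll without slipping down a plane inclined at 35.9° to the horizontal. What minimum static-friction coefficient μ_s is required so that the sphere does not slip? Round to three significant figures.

Here I = (2/3)MR², so the shape factor k = I/(MR²) = 2/3.
Newton's second law down the slope: Mg sinθ − f = Ma. The torque equation fR = Iα (with α = a/R) gives f = kMa.
These give a = g sinθ/(1+k) and the required friction f = kMg sinθ/(1+k).
With N = Mg cosθ, the no-slip condition f ≤ μN gives μ_min = f/N = k tanθ/(1+k).
μ_min = (2/3) × tan35.9° / 1.667 ≈ 0.290.

μ_min ≈ 0.290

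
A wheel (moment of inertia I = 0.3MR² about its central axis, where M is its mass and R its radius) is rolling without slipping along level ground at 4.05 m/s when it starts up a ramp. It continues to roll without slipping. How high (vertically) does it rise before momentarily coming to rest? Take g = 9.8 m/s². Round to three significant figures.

The moment of inertia is 0.3MR², giving k ≡ I/(MR²) = 0.3.
Rolling without slipping gives ω = v/R, so the total kinetic energy is ½Mv² + ½Iω² = ½(1+k)Mv² = (13/20)Mv².
All of this converts to potential energy at the highest point: (13/20)Mv₀² = Mgh.
Thus h = (1+k)v₀²/(2g) = 1.3 × 4.05² / (2 × 9.8) ≈ 1.09 m.

h ≈ 1.09 m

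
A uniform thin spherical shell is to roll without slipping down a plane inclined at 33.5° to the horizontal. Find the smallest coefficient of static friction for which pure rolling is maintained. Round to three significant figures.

The moment of inertia is (2/3)MR², giving k ≡ I/(MR²) = 2/3.
Along the incline Mg sinθ − f = Ma, and torque about the center fR = Iα = kMR²(a/R) gives f = kMa.
These give a = g sinθ/(1+k) and the required friction f = kMg sinθ/(1+k).
With N = Mg cosθ, the no-slip condition f ≤ μN gives μ_min = f/N = k tanθ/(1+k).
μ_min = (2/3) × tan33.5° / 1.667 ≈ 0.265.

μ_min ≈ 0.265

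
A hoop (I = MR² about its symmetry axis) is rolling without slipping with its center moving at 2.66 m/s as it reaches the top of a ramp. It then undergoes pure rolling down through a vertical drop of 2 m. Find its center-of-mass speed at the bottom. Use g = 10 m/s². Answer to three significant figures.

With I = MR², the ratio k = I/(MR²) is 1.
Since it rolls without slipping, ω = v/R and KE = ½Mv² + ½Iω² = ½(1+k)Mv² = Mv².
Energy conservation: Mv₀² + Mgh = Mv², so v² = v₀² + 2gh/(1+k).
v = √(2.66² + 2×10×2/2) = √27.08 ≈ 5.20 m/s.

v ≈ 5.20 m/s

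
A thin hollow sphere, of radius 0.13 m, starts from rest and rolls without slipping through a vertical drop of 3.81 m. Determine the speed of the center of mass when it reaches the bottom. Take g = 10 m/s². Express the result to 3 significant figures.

The moment of inertia is (2/3)MR², giving k ≡ I/(MR²) = 2/3.
Since it rolls without slipping, ω = v/R and KE = ½Mv² + ½Iω² = ½(1+k)Mv² = (5/6)Mv².
Energy conservation: Mgh = (5/6)Mv², so v = √(2gh/(1+k)) = √(2 × 10 × 3.81 / 1.667) ≈ 6.76 m/s.

v ≈ 6.76 m/s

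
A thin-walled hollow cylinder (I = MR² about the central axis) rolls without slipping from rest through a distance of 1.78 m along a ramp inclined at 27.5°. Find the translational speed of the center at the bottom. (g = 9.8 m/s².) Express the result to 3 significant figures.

With I = MR², the ratio k = I/(MR²) is 1.
Pure rolling means v = ωR; then KE = ½Mv² + ½I(v/R)² = ½(1+k)Mv² = Mv².
The vertical drop is h = L sinθ = 1.78 × sin27.5° = 0.8219 m.
Setting Mgh = Mv² gives v = √(2gh/(1+k)) = √(2·9.8·0.8219/2) ≈ 2.84 m/s.

v ≈ 2.84 m/s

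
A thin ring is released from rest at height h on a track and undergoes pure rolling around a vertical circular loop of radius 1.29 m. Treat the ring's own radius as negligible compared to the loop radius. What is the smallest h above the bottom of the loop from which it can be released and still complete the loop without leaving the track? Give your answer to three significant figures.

The moment of inertia is MR², giving k ≡ I/(MR²) = 1.
At the top of the loop, the minimum-contact condition is Mg = Mv_top²/r, so v_top² = gr.
With ω = v/R, the kinetic energy at speed v is ½(1+k)Mv² = Mv².
Energy conservation from release (height h) to the top (height 2r): Mgh = Mg(2r) + M·gr.
Thus h_min = 2r + (1+k)r/2 = r(2 + 2/2) = 1.29 × 3 ≈ 3.87 m.

h_min ≈ 3.87 m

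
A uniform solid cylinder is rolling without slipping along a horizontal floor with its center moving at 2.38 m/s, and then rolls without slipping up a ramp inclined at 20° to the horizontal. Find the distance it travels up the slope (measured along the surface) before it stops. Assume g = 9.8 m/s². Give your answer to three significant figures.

Here I = (1/2)MR², so the shape factor k = I/(MR²) = 0.5.
Rolling without slipping gives ω = v/R, so the total kinetic energy is ½Mv² + ½Iω² = ½(1+k)Mv² = (3/4)Mv².
Setting this equal to Mgh gives the vertical rise h = (1+k)v₀²/(2g) = 1.5×2.38²/(2×9.8) = 0.4335 m.
Along the incline, d = h/sinθ = 0.4335/sin20° ≈ 1.27 m.

d ≈ 1.27 m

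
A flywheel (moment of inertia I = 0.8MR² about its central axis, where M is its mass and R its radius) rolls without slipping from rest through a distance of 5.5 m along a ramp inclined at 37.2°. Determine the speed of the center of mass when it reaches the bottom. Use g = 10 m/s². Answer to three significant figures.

The moment of inertia is 0.8MR², giving k ≡ I/(MR²) = 0.8.
Since it rolls without slipping, ω = v/R and KE = ½Mv² + ½Iω² = ½(1+k)Mv² = (9/10)Mv².
The vertical drop is h = L sinθ = 5.5 × sin37.2° = 3.325 m.
Setting Mgh = (9/10)Mv² gives v = √(2gh/(1+k)) = √(2·10·3.325/1.8) ≈ 6.08 m/s.

v ≈ 6.08 m/s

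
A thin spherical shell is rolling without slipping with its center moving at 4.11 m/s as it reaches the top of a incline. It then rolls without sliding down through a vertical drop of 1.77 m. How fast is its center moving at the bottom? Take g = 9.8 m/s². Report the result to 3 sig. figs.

Here I = (2/3)MR², so the shape factor k = I/(MR²) = 2/3.
Since it rolls without slipping, ω = v/R and KE = ½Mv² + ½Iω² = ½(1+k)Mv² = (5/6)Mv².
Energy conservation: (5/6)Mv₀² + Mgh = (5/6)Mv², so v² = v₀² + 2gh/(1+k).
v = √(4.11² + 2×9.8×1.77/1.667) = √37.71 ≈ 6.14 m/s.

v ≈ 6.14 m/s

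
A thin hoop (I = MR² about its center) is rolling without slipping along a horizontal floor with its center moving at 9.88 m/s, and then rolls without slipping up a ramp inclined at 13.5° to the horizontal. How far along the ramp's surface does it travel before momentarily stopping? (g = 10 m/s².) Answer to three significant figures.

The moment of inertia is MR², giving k ≡ I/(MR²) = 1.
Pure rolling means v = ωR; then KE = ½Mv² + ½I(v/R)² = ½(1+k)Mv² = Mv².
Setting this equal to Mgh gives the vertical rise h = (1+k)v₀²/(2g) = 2×9.88²/(2×10) = 9.761 m.
The distance along the slope is d = h/sinθ = 9.761/sin13.5° ≈ 41.8 m.

d ≈ 41.8 m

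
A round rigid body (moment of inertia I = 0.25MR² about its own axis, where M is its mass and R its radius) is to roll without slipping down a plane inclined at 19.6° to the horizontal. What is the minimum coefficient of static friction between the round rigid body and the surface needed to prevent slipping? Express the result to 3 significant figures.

μ_min ≈ 0.0712

With I = 0.25MR², the ratio k = I/(MR²) is 0.25.
Along the incline Mg sinθ − f = Ma, and torque about the center fR = Iα = kMR²(a/R) gives f = kMa.
These give a = g sinθ/(1+k) and the required friction f = kMg sinθ/(1+k).
With N = Mg cosθ, the no-slip condition f ≤ μN gives μ_min = f/N = k tanθ/(1+k).
μ_min = 0.25 × tan19.6° / 1.25 ≈ 0.0712.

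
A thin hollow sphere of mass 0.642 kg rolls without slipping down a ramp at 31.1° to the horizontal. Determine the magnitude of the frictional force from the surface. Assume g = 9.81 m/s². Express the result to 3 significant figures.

The moment of inertia is (2/3)MR², giving k ≡ I/(MR²) = 2/3.
Newton's second law down the slope: Mg sinθ − f = Ma. The torque equation fR = Iα (with α = a/R) gives f = kMa.
Combining, a = g sinθ/(1+k) and f = kMa = kMg sinθ/(1+k).
f = (2/3) × 0.642 × 9.81 × sin31.1° / 1.667 ≈ 1.30 N.

f ≈ 1.30 N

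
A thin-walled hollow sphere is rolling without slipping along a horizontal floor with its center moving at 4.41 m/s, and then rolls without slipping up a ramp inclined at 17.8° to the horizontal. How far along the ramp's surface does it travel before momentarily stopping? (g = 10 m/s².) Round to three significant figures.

The moment of inertia is (2/3)MR², giving k ≡ I/(MR²) = 2/3.
The rolling condition ω = v/R makes the rotational term ½I(v/R)² = ½kMv², so KE_total = ½(1+k)Mv² = (5/6)Mv².
Setting this equal to Mgh gives the vertical rise h = (1+k)v₀²/(2g) = 1.667×4.41²/(2×10) = 1.621 m.
Along the incline, d = h/sinθ = 1.621/sin17.8° ≈ 5.30 m.

d ≈ 5.30 m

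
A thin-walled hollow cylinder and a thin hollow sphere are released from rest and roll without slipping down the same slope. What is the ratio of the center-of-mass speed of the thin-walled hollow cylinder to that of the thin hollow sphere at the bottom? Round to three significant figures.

Each satisfies Mgh = ½(1+k)Mv² with k = I/(MR²), so v ∝ 1/√(1+k).
For the thin-walled hollow cylinder k = 1; for the thin hollow sphere k = 2/3.
v₁/v₂ = √((1+k₂)/(1+k₁)) = √(1.667/2) ≈ 0.913.

v_ratio ≈ 0.913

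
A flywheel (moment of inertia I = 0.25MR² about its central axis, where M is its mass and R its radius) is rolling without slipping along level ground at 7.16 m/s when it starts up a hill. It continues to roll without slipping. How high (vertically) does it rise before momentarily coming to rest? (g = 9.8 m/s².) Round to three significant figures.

The moment of inertia is 0.25MR², giving k ≡ I/(MR²) = 0.25.
Rolling without slipping gives ω = v/R, so the total kinetic energy is ½Mv² + ½Iω² = ½(1+k)Mv² = (5/8)Mv².
All of this converts to potential energy at the highest point: (5/8)Mv₀² = Mgh.
Thus h = (1+k)v₀²/(2g) = 1.25 × 7.16² / (2 × 9.8) ≈ 3.27 m.

h ≈ 3.27 m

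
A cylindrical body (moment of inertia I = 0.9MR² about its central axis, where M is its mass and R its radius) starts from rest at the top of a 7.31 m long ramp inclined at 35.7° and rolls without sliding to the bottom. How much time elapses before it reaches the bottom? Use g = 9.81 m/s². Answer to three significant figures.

Here I = 0.9MR², so the shape factor k = I/(MR²) = 0.9.
Along the incline Mg sinθ − f = Ma, and torque about the center fR = Iα = kMR²(a/R) gives f = kMa.
Hence a = g sinθ/(1+k) = 9.81×sin35.7°/1.9 = 3.013 m/s².
Starting from rest, L = ½at², so t = √(2L/a) = √(2×7.31/3.013) ≈ 2.20 s.

t ≈ 2.20 s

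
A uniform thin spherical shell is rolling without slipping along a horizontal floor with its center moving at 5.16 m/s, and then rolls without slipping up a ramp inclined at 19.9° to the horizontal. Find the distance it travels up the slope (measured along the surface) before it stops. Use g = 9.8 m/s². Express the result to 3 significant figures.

d ≈ 6.65 m

Here I = (2/3)MR², so the shape factor k = I/(MR²) = 2/3.
The rolling condition ω = v/R makes the rotational term ½I(v/R)² = ½kMv², so KE_total = ½(1+k)Mv² = (5/6)Mv².
Setting this equal to Mgh gives the vertical rise h = (1+k)v₀²/(2g) = 1.667×5.16²/(2×9.8) = 2.264 m.
Along the incline, d = h/sinθ = 2.264/sin19.9° ≈ 6.65 m.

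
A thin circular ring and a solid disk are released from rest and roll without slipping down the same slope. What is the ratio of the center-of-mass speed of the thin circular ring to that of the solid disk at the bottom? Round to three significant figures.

v_ratio ≈ 0.866

Each satisfies Mgh = ½(1+k)Mv² with k = I/(MR²), so v ∝ 1/√(1+k).
For the thin circular ring k = 1; for the solid disk k = 0.5.
v₁/v₂ = √((1+k₂)/(1+k₁)) = √(1.5/2) ≈ 0.866.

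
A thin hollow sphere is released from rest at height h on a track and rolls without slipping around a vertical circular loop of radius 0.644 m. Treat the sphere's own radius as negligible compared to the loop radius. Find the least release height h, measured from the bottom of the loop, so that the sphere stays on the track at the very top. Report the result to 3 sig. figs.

With I = (2/3)MR², the ratio k = I/(MR²) is 2/3.
At the top of the loop, the minimum-contact condition is Mg = Mv_top²/r, so v_top² = gr.
With ω = v/R, the kinetic energy at speed v is ½(1+k)Mv² = (5/6)Mv².
Energy conservation from release (height h) to the top (height 2r): Mgh = Mg(2r) + (5/6)M·gr.
Thus h_min = 2r + (1+k)r/2 = r(2 + 1.667/2) = 0.644 × 2.833 ≈ 1.82 m.

h_min ≈ 1.82 m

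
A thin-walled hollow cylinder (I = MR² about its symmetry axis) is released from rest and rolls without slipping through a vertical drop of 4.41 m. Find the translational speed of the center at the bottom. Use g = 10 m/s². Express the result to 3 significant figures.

With I = MR², the ratio k = I/(MR²) is 1.
Since it rolls without slipping, ω = v/R and KE = ½Mv² + ½Iω² = ½(1+k)Mv² = Mv².
Setting Mgh = Mv² gives v = √(2gh/(1+k)) = √(2·10·4.41/2) ≈ 6.64 m/s.

v ≈ 6.64 m/s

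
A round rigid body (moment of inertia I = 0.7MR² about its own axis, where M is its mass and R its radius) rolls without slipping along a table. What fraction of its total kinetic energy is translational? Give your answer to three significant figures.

With I = 0.7MR², the ratio k = I/(MR²) is 0.7.
With ω = v/R, KE_trans = ½Mv² and KE_rot = ½Iω² = ½kMv², so KE_total = ½(1+k)Mv².
The translational fraction is therefore 1/(1+k) = 1/1.7 ≈ 0.588.

fraction ≈ 0.588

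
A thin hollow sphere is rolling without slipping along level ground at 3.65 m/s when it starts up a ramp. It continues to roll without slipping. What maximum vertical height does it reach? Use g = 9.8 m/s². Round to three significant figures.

With I = (2/3)MR², the ratio k = I/(MR²) is 2/3.
Pure rolling means v = ωR; then KE = ½Mv² + ½I(v/R)² = ½(1+k)Mv² = (5/6)Mv².
All of this converts to potential energy at the highest point: (5/6)Mv₀² = Mgh.
Thus h = (1+k)v₀²/(2g) = 1.667 × 3.65² / (2 × 9.8) ≈ 1.13 m.

h ≈ 1.13 m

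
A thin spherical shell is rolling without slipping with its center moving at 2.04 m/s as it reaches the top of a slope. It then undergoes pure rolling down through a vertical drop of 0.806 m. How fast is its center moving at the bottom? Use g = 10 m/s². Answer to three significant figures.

v ≈ 3.72 m/s

The moment of inertia is (2/3)MR², giving k ≡ I/(MR²) = 2/3.
Rolling without slipping gives ω = v/R, so the total kinetic energy is ½Mv² + ½Iω² = ½(1+k)Mv² = (5/6)Mv².
Conserving energy between top and bottom: (5/6)Mv² = (5/6)Mv₀² + Mgh, hence v² = v₀² + 2gh/(1+k).
v = √(2.04² + 2×10×0.806/1.667) = √13.83 ≈ 3.72 m/s.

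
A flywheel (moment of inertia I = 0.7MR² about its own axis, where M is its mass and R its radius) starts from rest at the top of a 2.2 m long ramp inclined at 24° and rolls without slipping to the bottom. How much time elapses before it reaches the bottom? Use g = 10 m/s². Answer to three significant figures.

t ≈ 1.36 s

For this body I = 0.7MR², i.e. k = I/(MR²) = 0.7.
Translational: Mg sinθ − f = Ma. Rotational about the CM: fR = Iα = kMRa, so f = kMa.
Hence a = g sinθ/(1+k) = 10×sin24°/1.7 = 2.393 m/s².
Starting from rest, L = ½at², so t = √(2L/a) = √(2×2.2/2.393) ≈ 1.36 s.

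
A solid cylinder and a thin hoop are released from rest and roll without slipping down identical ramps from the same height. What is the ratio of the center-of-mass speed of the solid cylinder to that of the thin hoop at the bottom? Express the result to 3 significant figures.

v_ratio ≈ 1.15

Each satisfies Mgh = ½(1+k)Mv² with k = I/(MR²), so v ∝ 1/√(1+k).
For the solid cylinder k = 0.5; for the thin hoop k = 1.
v₁/v₂ = √((1+k₂)/(1+k₁)) = √(2/1.5) ≈ 1.15.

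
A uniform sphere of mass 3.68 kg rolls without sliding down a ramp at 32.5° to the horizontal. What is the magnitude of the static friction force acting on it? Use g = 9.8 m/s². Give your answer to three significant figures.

The moment of inertia is (2/5)MR², giving k ≡ I/(MR²) = 0.4.
Along the incline Mg sinθ − f = Ma, and torque about the center fR = Iα = kMR²(a/R) gives f = kMa.
Combining, a = g sinθ/(1+k) and f = kMa = kMg sinθ/(1+k).
f = 0.4 × 3.68 × 9.8 × sin32.5° / 1.4 ≈ 5.54 N.

f ≈ 5.54 N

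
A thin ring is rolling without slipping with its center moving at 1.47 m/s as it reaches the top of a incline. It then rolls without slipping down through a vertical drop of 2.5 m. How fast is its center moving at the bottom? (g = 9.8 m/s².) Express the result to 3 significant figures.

Here I = MR², so the shape factor k = I/(MR²) = 1.
Since it rolls without slipping, ω = v/R and KE = ½Mv² + ½Iω² = ½(1+k)Mv² = Mv².
Conserving energy between top and bottom: Mv² = Mv₀² + Mgh, hence v² = v₀² + 2gh/(1+k).
v = √(1.47² + 2×9.8×2.5/2) = √26.66 ≈ 5.16 m/s.

v ≈ 5.16 m/s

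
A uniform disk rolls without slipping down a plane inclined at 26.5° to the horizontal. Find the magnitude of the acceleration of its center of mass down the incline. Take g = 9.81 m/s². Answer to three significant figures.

With I = (1/2)MR², the ratio k = I/(MR²) is 0.5.
Translational: Mg sinθ − f = Ma. Rotational about the CM: fR = Iα = kMRa, so f = kMa.
Eliminating f: Mg sinθ = (1+k)Ma, so a = g sinθ/(1+k) = 9.81 × sin26.5° / 1.5 ≈ 2.92 m/s².

a ≈ 2.92 m/s²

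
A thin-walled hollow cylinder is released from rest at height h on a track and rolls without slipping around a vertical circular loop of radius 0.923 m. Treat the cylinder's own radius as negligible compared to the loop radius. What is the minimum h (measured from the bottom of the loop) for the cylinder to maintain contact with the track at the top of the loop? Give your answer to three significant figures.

With I = MR², the ratio k = I/(MR²) is 1.
At the top, contact is just lost when gravity alone supplies the centripetal force: Mg = Mv_top²/r, i.e. v_top² = gr.
With ω = v/R, the kinetic energy at speed v is ½(1+k)Mv² = Mv².
Energy conservation from release (height h) to the top (height 2r): Mgh = Mg(2r) + M·gr.
Thus h_min = 2r + (1+k)r/2 = r(2 + 2/2) = 0.923 × 3 ≈ 2.77 m.

h_min ≈ 2.77 m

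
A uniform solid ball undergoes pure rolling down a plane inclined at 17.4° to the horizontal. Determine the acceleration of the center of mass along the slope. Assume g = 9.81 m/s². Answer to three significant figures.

a ≈ 2.10 m/s²

With I = (2/5)MR², the ratio k = I/(MR²) is 0.4.
Translational: Mg sinθ − f = Ma. Rotational about the CM: fR = Iα = kMRa, so f = kMa.
Eliminating f: Mg sinθ = (1+k)Ma, so a = g sinθ/(1+k) = 9.81 × sin17.4° / 1.4 ≈ 2.10 m/s².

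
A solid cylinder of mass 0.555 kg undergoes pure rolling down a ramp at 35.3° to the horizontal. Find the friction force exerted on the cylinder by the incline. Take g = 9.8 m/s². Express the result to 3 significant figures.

With I = (1/2)MR², the ratio k = I/(MR²) is 0.5.
Newton's second law down the slope: Mg sinθ − f = Ma. The torque equation fR = Iα (with α = a/R) gives f = kMa.
Combining, a = g sinθ/(1+k) and f = kMa = kMg sinθ/(1+k).
f = 0.5 × 0.555 × 9.8 × sin35.3° / 1.5 ≈ 1.05 N.

f ≈ 1.05 N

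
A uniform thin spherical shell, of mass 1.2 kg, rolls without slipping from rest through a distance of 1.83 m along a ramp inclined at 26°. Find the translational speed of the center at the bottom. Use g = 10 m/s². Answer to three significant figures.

The moment of inertia is (2/3)MR², giving k ≡ I/(MR²) = 2/3.
The rolling condition ω = v/R makes the rotational term ½I(v/R)² = ½kMv², so KE_total = ½(1+k)Mv² = (5/6)Mv².
The vertical drop is h = L sinθ = 1.83 × sin26° = 0.8022 m.
Energy conservation: Mgh = (5/6)Mv², so v = √(2gh/(1+k)) = √(2 × 10 × 0.8022 / 1.667) ≈ 3.10 m/s.

v ≈ 3.10 m/s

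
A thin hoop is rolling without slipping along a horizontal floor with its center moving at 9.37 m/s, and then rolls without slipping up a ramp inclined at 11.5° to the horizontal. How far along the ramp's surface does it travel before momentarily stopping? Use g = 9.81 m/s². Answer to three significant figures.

For this body I = MR², i.e. k = I/(MR²) = 1.
Since it rolls without slipping, ω = v/R and KE = ½Mv² + ½Iω² = ½(1+k)Mv² = Mv².
Setting this equal to Mgh gives the vertical rise h = (1+k)v₀²/(2g) = 2×9.37²/(2×9.81) = 8.95 m.
Along the incline, d = h/sinθ = 8.95/sin11.5° ≈ 44.9 m.

d ≈ 44.9 m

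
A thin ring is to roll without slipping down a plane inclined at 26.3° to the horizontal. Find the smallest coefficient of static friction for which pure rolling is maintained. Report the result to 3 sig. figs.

The moment of inertia is MR², giving k ≡ I/(MR²) = 1.
Newton's second law down the slope: Mg sinθ − f = Ma. The torque equation fR = Iα (with α = a/R) gives f = kMa.
These give a = g sinθ/(1+k) and the required friction f = kMg sinθ/(1+k).
With N = Mg cosθ, the no-slip condition f ≤ μN gives μ_min = f/N = k tanθ/(1+k).
μ_min = 1 × tan26.3° / 2 ≈ 0.247.

μ_min ≈ 0.247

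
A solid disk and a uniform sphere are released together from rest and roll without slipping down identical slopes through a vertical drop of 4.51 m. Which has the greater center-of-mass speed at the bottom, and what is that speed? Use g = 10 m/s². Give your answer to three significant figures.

For rolling without slipping, Mgh = ½(1+k)Mv² where k = I/(MR²), so v = √(2gh/(1+k)).
Solid disk: k = 0.5, giving v = √(2×10×4.51/1.5) = 7.755 m/s.
Uniform sphere: k = 0.4, giving v = √(2×10×4.51/1.4) = 8.027 m/s.
The smaller k wins: the uniform sphere, at ≈ 8.03 m/s.

the uniform sphere, at v ≈ 8.03 m/s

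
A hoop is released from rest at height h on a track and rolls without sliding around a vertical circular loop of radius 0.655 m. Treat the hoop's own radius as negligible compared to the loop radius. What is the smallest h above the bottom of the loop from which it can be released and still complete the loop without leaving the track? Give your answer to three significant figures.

h_min ≈ 1.97 m

For this body I = MR², i.e. k = I/(MR²) = 1.
At the top of the loop, the minimum-contact condition is Mg = Mv_top²/r, so v_top² = gr.
With ω = v/R, the kinetic energy at speed v is ½(1+k)Mv² = Mv².
Energy conservation from release (height h) to the top (height 2r): Mgh = Mg(2r) + M·gr.
Thus h_min = 2r + (1+k)r/2 = r(2 + 2/2) = 0.655 × 3 ≈ 1.97 m.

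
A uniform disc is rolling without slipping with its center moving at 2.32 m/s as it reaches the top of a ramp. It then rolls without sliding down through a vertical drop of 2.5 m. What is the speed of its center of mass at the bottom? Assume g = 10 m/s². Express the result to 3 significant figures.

v ≈ 6.22 m/s

With I = (1/2)MR², the ratio k = I/(MR²) is 0.5.
Pure rolling means v = ωR; then KE = ½Mv² + ½I(v/R)² = ½(1+k)Mv² = (3/4)Mv².
Conserving energy between top and bottom: (3/4)Mv² = (3/4)Mv₀² + Mgh, hence v² = v₀² + 2gh/(1+k).
v = √(2.32² + 2×10×2.5/1.5) = √38.72 ≈ 6.22 m/s.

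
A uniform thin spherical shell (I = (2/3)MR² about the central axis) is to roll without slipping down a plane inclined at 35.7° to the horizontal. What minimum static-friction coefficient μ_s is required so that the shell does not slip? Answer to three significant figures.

μ_min ≈ 0.287

The moment of inertia is (2/3)MR², giving k ≡ I/(MR²) = 2/3.
Newton's second law down the slope: Mg sinθ − f = Ma. The torque equation fR = Iα (with α = a/R) gives f = kMa.
These give a = g sinθ/(1+k) and the required friction f = kMg sinθ/(1+k).
The normal force is N = Mg cosθ, so μ_min = f/N = k tanθ/(1+k).
μ_min = (2/3) × tan35.7° / 1.667 ≈ 0.287.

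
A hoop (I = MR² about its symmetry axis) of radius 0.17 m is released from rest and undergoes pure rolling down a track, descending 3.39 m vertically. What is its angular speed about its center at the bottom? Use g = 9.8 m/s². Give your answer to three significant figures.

ω ≈ 33.9 rad/s

For this body I = MR², i.e. k = I/(MR²) = 1.
The rolling condition ω = v/R makes the rotational term ½I(v/R)² = ½kMv², so KE_total = ½(1+k)Mv² = Mv².
Energy conservation Mgh = ½(1+k)Mv² gives v = √(2gh/(1+k)) = √(2 × 9.8 × 3.39 / 2) = 5.764 m/s.
Then ω = v/R = 5.764 / 0.17 ≈ 33.9 rad/s.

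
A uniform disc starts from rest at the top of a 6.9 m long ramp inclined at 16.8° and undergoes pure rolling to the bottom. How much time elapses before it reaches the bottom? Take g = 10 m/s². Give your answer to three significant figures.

For this body I = (1/2)MR², i.e. k = I/(MR²) = 0.5.
Along the incline Mg sinθ − f = Ma, and torque about the center fR = Iα = kMR²(a/R) gives f = kMa.
Hence a = g sinθ/(1+k) = 10×sin16.8°/1.5 = 1.927 m/s².
Starting from rest, L = ½at², so t = √(2L/a) = √(2×6.9/1.927) ≈ 2.68 s.

t ≈ 2.68 s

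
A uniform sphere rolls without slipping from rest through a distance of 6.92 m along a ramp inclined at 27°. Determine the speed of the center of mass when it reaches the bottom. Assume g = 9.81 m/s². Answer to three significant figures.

v ≈ 6.64 m/s

With I = (2/5)MR², the ratio k = I/(MR²) is 0.4.
The rolling condition ω = v/R makes the rotational term ½I(v/R)² = ½kMv², so KE_total = ½(1+k)Mv² = (7/10)Mv².
The vertical drop is h = L sinθ = 6.92 × sin27° = 3.142 m.
Setting Mgh = (7/10)Mv² gives v = √(2gh/(1+k)) = √(2·9.81·3.142/1.4) ≈ 6.64 m/s.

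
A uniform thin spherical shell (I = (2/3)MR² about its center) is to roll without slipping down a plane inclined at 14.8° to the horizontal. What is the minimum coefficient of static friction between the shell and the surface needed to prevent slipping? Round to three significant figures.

μ_min ≈ 0.106

With I = (2/3)MR², the ratio k = I/(MR²) is 2/3.
Translational: Mg sinθ − f = Ma. Rotational about the CM: fR = Iα = kMRa, so f = kMa.
These give a = g sinθ/(1+k) and the required friction f = kMg sinθ/(1+k).
With N = Mg cosθ, the no-slip condition f ≤ μN gives μ_min = f/N = k tanθ/(1+k).
μ_min = (2/3) × tan14.8° / 1.667 ≈ 0.106.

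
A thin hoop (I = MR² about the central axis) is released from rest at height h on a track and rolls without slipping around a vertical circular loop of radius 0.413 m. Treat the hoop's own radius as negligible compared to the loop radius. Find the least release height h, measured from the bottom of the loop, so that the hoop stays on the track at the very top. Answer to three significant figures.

The moment of inertia is MR², giving k ≡ I/(MR²) = 1.
At the top, contact is just lost when gravity alone supplies the centripetal force: Mg = Mv_top²/r, i.e. v_top² = gr.
With ω = v/R, the kinetic energy at speed v is ½(1+k)Mv² = Mv².
Energy conservation from release (height h) to the top (height 2r): Mgh = Mg(2r) + M·gr.
Thus h_min = 2r + (1+k)r/2 = r(2 + 2/2) = 0.413 × 3 ≈ 1.24 m.

h_min ≈ 1.24 m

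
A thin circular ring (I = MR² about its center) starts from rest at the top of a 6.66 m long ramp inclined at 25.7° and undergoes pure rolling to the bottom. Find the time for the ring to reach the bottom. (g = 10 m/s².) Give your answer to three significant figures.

For this body I = MR², i.e. k = I/(MR²) = 1.
Newton's second law down the slope: Mg sinθ − f = Ma. The torque equation fR = Iα (with α = a/R) gives f = kMa.
Hence a = g sinθ/(1+k) = 10×sin25.7°/2 = 2.168 m/s².
With constant a from rest, t = √(2L/a) = √(2·6.66/2.168) ≈ 2.48 s.

t ≈ 2.48 s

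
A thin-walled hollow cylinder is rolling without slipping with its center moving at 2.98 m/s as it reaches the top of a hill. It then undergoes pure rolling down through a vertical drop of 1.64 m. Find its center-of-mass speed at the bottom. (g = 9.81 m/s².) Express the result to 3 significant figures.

With I = MR², the ratio k = I/(MR²) is 1.
Since it rolls without slipping, ω = v/R and KE = ½Mv² + ½Iω² = ½(1+k)Mv² = Mv².
Energy conservation: Mv₀² + Mgh = Mv², so v² = v₀² + 2gh/(1+k).
v = √(2.98² + 2×9.81×1.64/2) = √24.97 ≈ 5.00 m/s.

v ≈ 5.00 m/s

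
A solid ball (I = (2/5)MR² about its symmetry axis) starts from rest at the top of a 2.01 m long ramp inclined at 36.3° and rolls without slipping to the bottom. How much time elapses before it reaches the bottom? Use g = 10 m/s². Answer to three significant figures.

With I = (2/5)MR², the ratio k = I/(MR²) is 0.4.
Newton's second law down the slope: Mg sinθ − f = Ma. The torque equation fR = Iα (with α = a/R) gives f = kMa.
Hence a = g sinθ/(1+k) = 10×sin36.3°/1.4 = 4.229 m/s².
With constant a from rest, t = √(2L/a) = √(2·2.01/4.229) ≈ 0.975 s.

t ≈ 0.975 s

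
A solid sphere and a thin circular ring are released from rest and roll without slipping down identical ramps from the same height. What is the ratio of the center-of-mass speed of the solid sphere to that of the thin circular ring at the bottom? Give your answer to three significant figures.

v_ratio ≈ 1.20

Each satisfies Mgh = ½(1+k)Mv² with k = I/(MR²), so v ∝ 1/√(1+k).
For the solid sphere k = 0.4; for the thin circular ring k = 1.
v₁/v₂ = √((1+k₂)/(1+k₁)) = √(2/1.4) ≈ 1.20.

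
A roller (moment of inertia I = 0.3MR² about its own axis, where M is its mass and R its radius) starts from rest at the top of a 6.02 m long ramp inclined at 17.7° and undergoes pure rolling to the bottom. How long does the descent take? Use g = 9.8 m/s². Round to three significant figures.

t ≈ 2.29 s

The moment of inertia is 0.3MR², giving k ≡ I/(MR²) = 0.3.
Newton's second law down the slope: Mg sinθ − f = Ma. The torque equation fR = Iα (with α = a/R) gives f = kMa.
Hence a = g sinθ/(1+k) = 9.8×sin17.7°/1.3 = 2.292 m/s².
With constant a from rest, t = √(2L/a) = √(2·6.02/2.292) ≈ 2.29 s.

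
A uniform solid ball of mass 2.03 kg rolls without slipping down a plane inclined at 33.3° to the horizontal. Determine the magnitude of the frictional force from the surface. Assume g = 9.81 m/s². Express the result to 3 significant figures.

Here I = (2/5)MR², so the shape factor k = I/(MR²) = 0.4.
Along the incline Mg sinθ − f = Ma, and torque about the center fR = Iα = kMR²(a/R) gives f = kMa.
Combining, a = g sinθ/(1+k) and f = kMa = kMg sinθ/(1+k).
f = 0.4 × 2.03 × 9.81 × sin33.3° / 1.4 ≈ 3.12 N.

f ≈ 3.12 N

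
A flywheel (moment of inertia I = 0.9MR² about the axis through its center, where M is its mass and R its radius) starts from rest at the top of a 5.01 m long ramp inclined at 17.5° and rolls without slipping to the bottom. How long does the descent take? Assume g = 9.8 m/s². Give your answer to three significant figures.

With I = 0.9MR², the ratio k = I/(MR²) is 0.9.
Along the incline Mg sinθ − f = Ma, and torque about the center fR = Iα = kMR²(a/R) gives f = kMa.
Hence a = g sinθ/(1+k) = 9.8×sin17.5°/1.9 = 1.551 m/s².
With constant a from rest, t = √(2L/a) = √(2·5.01/1.551) ≈ 2.54 s.

t ≈ 2.54 s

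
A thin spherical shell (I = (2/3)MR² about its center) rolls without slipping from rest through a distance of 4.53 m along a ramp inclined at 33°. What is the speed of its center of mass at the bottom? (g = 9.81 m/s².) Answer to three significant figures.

v ≈ 5.39 m/s

Here I = (2/3)MR², so the shape factor k = I/(MR²) = 2/3.
Rolling without slipping gives ω = v/R, so the total kinetic energy is ½Mv² + ½Iω² = ½(1+k)Mv² = (5/6)Mv².
The vertical drop is h = L sinθ = 4.53 × sin33° = 2.467 m.
Setting Mgh = (5/6)Mv² gives v = √(2gh/(1+k)) = √(2·9.81·2.467/1.667) ≈ 5.39 m/s.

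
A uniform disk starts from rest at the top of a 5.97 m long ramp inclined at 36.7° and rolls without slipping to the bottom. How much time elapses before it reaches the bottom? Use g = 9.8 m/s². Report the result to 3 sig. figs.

The moment of inertia is (1/2)MR², giving k ≡ I/(MR²) = 0.5.
Translational: Mg sinθ − f = Ma. Rotational about the CM: fR = Iα = kMRa, so f = kMa.
Hence a = g sinθ/(1+k) = 9.8×sin36.7°/1.5 = 3.904 m/s².
With constant a from rest, t = √(2L/a) = √(2·5.97/3.904) ≈ 1.75 s.

t ≈ 1.75 s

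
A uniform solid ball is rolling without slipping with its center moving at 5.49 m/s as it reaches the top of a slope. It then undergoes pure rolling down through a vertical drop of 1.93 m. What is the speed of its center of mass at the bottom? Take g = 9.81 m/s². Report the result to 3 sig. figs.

v ≈ 7.56 m/s

For this body I = (2/5)MR², i.e. k = I/(MR²) = 0.4.
Rolling without slipping gives ω = v/R, so the total kinetic energy is ½Mv² + ½Iω² = ½(1+k)Mv² = (7/10)Mv².
Conserving energy between top and bottom: (7/10)Mv² = (7/10)Mv₀² + Mgh, hence v² = v₀² + 2gh/(1+k).
v = √(5.49² + 2×9.81×1.93/1.4) = √57.19 ≈ 7.56 m/s.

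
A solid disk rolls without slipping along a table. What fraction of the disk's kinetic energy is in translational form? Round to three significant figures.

fraction ≈ 0.667

For this body I = (1/2)MR², i.e. k = I/(MR²) = 0.5.
With ω = v/R, KE_trans = ½Mv² and KE_rot = ½Iω² = ½kMv², so KE_total = ½(1+k)Mv².
The translational fraction is therefore 1/(1+k) = 1/1.5 ≈ 0.667.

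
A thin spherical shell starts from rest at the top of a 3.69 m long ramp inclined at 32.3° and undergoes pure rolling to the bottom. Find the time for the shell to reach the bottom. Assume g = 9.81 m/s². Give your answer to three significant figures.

For this body I = (2/3)MR², i.e. k = I/(MR²) = 2/3.
Newton's second law down the slope: Mg sinθ − f = Ma. The torque equation fR = Iα (with α = a/R) gives f = kMa.
Hence a = g sinθ/(1+k) = 9.81×sin32.3°/1.667 = 3.145 m/s².
Starting from rest, L = ½at², so t = √(2L/a) = √(2×3.69/3.145) ≈ 1.53 s.

t ≈ 1.53 s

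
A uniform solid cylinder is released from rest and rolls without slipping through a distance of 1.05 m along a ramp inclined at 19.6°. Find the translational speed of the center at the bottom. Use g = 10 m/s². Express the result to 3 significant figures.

With I = (1/2)MR², the ratio k = I/(MR²) is 0.5.
The rolling condition ω = v/R makes the rotational term ½I(v/R)² = ½kMv², so KE_total = ½(1+k)Mv² = (3/4)Mv².
The vertical drop is h = L sinθ = 1.05 × sin19.6° = 0.3522 m.
Setting Mgh = (3/4)Mv² gives v = √(2gh/(1+k)) = √(2·10·0.3522/1.5) ≈ 2.17 m/s.

v ≈ 2.17 m/s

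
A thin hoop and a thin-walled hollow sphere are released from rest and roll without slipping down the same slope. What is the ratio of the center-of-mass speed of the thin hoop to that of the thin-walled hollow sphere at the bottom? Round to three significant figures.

Each satisfies Mgh = ½(1+k)Mv² with k = I/(MR²), so v ∝ 1/√(1+k).
For the thin hoop k = 1; for the thin-walled hollow sphere k = 2/3.
v₁/v₂ = √((1+k₂)/(1+k₁)) = √(1.667/2) ≈ 0.913.

v_ratio ≈ 0.913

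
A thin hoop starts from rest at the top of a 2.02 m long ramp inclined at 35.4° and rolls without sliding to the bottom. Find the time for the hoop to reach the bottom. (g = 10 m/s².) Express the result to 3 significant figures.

t ≈ 1.18 s

With I = MR², the ratio k = I/(MR²) is 1.
Newton's second law down the slope: Mg sinθ − f = Ma. The torque equation fR = Iα (with α = a/R) gives f = kMa.
Hence a = g sinθ/(1+k) = 10×sin35.4°/2 = 2.896 m/s².
Starting from rest, L = ½at², so t = √(2L/a) = √(2×2.02/2.896) ≈ 1.18 s.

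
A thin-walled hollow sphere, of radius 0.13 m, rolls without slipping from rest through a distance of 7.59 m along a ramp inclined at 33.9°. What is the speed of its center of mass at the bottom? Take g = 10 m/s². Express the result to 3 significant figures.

For this body I = (2/3)MR², i.e. k = I/(MR²) = 2/3.
The rolling condition ω = v/R makes the rotational term ½I(v/R)² = ½kMv², so KE_total = ½(1+k)Mv² = (5/6)Mv².
The vertical drop is h = L sinθ = 7.59 × sin33.9° = 4.233 m.
Setting Mgh = (5/6)Mv² gives v = √(2gh/(1+k)) = √(2·10·4.233/1.667) ≈ 7.13 m/s.

v ≈ 7.13 m/s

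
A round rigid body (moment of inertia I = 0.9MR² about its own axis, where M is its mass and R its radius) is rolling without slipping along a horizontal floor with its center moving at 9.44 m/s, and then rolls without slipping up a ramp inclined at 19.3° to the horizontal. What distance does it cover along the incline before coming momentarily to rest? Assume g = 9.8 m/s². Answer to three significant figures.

For this body I = 0.9MR², i.e. k = I/(MR²) = 0.9.
The rolling condition ω = v/R makes the rotational term ½I(v/R)² = ½kMv², so KE_total = ½(1+k)Mv² = (19/20)Mv².
Setting this equal to Mgh gives the vertical rise h = (1+k)v₀²/(2g) = 1.9×9.44²/(2×9.8) = 8.639 m.
The distance along the slope is d = h/sinθ = 8.639/sin19.3° ≈ 26.1 m.

d ≈ 26.1 m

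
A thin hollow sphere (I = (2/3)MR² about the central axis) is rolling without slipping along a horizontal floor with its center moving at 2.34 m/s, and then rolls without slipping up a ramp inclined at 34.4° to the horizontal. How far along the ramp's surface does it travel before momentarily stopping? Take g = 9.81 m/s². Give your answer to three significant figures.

Here I = (2/3)MR², so the shape factor k = I/(MR²) = 2/3.
Since it rolls without slipping, ω = v/R and KE = ½Mv² + ½Iω² = ½(1+k)Mv² = (5/6)Mv².
Setting this equal to Mgh gives the vertical rise h = (1+k)v₀²/(2g) = 1.667×2.34²/(2×9.81) = 0.4651 m.
The distance along the slope is d = h/sinθ = 0.4651/sin34.4° ≈ 0.823 m.

d ≈ 0.823 m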